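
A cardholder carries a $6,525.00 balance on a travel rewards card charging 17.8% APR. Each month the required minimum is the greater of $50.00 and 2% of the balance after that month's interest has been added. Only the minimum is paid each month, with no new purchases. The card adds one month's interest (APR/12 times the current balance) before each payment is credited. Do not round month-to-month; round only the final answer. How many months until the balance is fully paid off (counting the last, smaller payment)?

267 months

Monthly rate r = 17.8%/12 = 1.48333% = 0.0148333.
While 2% of the post-interest balance exceeds $50.00, each month B ← (B·(1+r))·(1 − 0.02), i.e. B shrinks by the factor (1+r)·0.98 = 0.99454.
This holds for months 1–178. Entering month 179 the balance is $2,460.84; 2% of the post-interest balance is now below $50.00, so the flat $50.00 minimum applies from here.
From month 179 a fixed $50.00 at rate r clears $2,460.84 in 89 more payments. Total: 178 + 89 = 267 months.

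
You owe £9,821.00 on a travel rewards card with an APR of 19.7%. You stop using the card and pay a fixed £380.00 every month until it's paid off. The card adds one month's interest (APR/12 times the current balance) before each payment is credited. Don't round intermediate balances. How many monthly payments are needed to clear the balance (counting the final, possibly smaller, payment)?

34 months

Monthly rate r = 19.7%/12 = 1.64167% = 0.0164167.
Recurrence: B ← B·(1+r) − £380.00.
Month 1: interest £161.23; balance after payment £9,602.23.
Month 2: interest £157.64; balance after payment £9,379.86.
Closed form: n = −ln(1 − rB₀/P)/ln(1+r) = −ln(0.57572)/ln(1.01642) ≈ 33.908, so the balance reaches zero during payment 34.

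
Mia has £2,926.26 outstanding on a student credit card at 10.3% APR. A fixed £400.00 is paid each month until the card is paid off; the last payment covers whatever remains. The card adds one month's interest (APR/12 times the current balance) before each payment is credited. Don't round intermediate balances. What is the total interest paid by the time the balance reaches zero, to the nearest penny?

£109.28

Monthly rate r = 10.3%/12 = 0.858333% = 0.00858333.
Payoff takes n = ⌈−ln(1 − rB₀/P)/ln(1+r)⌉ = ⌈7.588⌉ = 8 payments; the last is £235.54.
Total paid = 7·£400.00 + £235.54 = £3,035.54.
Total interest = total paid − principal = £3,035.54 − £2,926.26 = £109.28.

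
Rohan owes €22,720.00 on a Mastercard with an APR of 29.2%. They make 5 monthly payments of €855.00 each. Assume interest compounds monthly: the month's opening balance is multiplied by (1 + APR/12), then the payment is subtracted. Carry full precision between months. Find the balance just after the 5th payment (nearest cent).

Monthly rate r = 29.2%/12 = 2.43333% = 0.0243333.
Each month: B ← B·(1+r) − €855.00.
Month 1: interest €552.85; balance after payment €22,417.85.
Month 2: interest €545.50; balance after payment €22,108.35.
Month 3: interest €537.97; balance after payment €21,791.32.
Month 4: interest €530.26; balance after payment €21,466.58.
Month 5: interest €522.35; balance after payment €21,133.93.

€21,133.93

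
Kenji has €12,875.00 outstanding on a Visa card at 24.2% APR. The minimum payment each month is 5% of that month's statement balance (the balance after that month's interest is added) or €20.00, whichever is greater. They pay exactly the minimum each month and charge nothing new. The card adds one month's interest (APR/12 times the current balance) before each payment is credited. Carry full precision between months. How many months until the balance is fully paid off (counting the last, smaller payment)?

137 months

Monthly rate r = 24.2%/12 = 2.01667% = 0.0201667.
While 5% of the post-interest balance exceeds €20.00, each month B ← (B·(1+r))·(1 − 0.05), i.e. B shrinks by the factor (1+r)·0.95 = 0.96916.
This holds for months 1–112. Entering month 113 the balance is €385.44; 5% of the post-interest balance is now below €20.00, so the flat €20.00 minimum applies from here.
From month 113 a fixed €20.00 at rate r clears €385.44 in 25 more payments. Total: 112 + 25 = 137 months.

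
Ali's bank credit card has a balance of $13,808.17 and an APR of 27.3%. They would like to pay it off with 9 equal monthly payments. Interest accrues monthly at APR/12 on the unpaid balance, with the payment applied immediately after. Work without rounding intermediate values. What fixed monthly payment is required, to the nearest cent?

$1,713.99

Monthly rate r = 27.3%/12 = 2.275% = 0.02275.
Level-payment amortization: P = B₀·r / (1 − (1+r)^(−n)) = 13808.17·0.02275 / (1 − 1.02275^(−9)).
Denominator 1 − (1+r)^(−9) = 0.183277338.
P = 314.136 / 0.183277338 ≈ 1713.99.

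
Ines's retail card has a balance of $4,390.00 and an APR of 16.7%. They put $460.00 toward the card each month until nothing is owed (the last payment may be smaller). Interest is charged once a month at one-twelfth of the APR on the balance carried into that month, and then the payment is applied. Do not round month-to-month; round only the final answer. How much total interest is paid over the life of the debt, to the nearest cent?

$353.60

Monthly rate r = 16.7%/12 = 1.39167% = 0.0139167.
Payoff takes n = ⌈−ln(1 − rB₀/P)/ln(1+r)⌉ = ⌈10.311⌉ = 11 payments; the last is $143.60.
Total paid = 10·$460.00 + $143.60 = $4,743.60.
Total interest = total paid − principal = $4,743.60 − $4,390.00 = $353.60.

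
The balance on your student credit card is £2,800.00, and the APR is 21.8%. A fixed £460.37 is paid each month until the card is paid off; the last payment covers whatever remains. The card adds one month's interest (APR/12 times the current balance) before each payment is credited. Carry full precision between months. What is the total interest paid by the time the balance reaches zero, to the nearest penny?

£195.02

Monthly rate r = 21.8%/12 = 1.81667% = 0.0181667.
Payoff takes n = ⌈−ln(1 − rB₀/P)/ln(1+r)⌉ = ⌈6.503⌉ = 7 payments; the last is £232.80.
Total paid = 6·£460.37 + £232.80 = £2,995.02.
Total interest = total paid − principal = £2,995.02 − £2,800.00 = £195.02.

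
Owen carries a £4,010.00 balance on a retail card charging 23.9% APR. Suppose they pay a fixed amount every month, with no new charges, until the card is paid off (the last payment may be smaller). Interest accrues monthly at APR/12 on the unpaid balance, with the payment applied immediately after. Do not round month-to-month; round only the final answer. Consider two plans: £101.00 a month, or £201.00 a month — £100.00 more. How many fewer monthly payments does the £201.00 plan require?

Monthly rate r = 23.9%/12 = 1.99167% = 0.0199167.
At £101.00/mo: n = ⌈−ln(1 − rB₀/P)/ln(1+r)⌉ = 80 payments (last £32.36); total interest = total paid − £4,010.00 = £4,001.36.
At £201.00/mo: 26 payments (last £136.83); total interest £1,151.83.
Payments saved = 80 − 26 = 54.

54 fewer payments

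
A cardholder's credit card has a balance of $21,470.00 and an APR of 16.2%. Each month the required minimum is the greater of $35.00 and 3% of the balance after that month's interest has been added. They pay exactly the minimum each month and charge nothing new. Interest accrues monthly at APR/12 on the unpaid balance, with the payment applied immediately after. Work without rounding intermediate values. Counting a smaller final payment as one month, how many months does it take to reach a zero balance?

Monthly rate r = 16.2%/12 = 1.35% = 0.0135.
While 3% of the post-interest balance exceeds $35.00, each month B ← (B·(1+r))·(1 − 0.03), i.e. B shrinks by the factor (1+r)·0.97 = 0.9831.
This holds for months 1–172. Entering month 173 the balance is $1,143.55; 3% of the post-interest balance is now below $35.00, so the flat $35.00 minimum applies from here.
From month 173 a fixed $35.00 at rate r clears $1,143.55 in 44 more payments. Total: 172 + 44 = 216 months.

216 months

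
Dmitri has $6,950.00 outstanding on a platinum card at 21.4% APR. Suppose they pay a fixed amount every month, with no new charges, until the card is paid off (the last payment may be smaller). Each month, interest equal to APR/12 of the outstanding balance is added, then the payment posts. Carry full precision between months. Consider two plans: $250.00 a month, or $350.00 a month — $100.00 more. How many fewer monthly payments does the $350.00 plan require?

Monthly rate r = 21.4%/12 = 1.78333% = 0.0178333.
At $250.00/mo: n = ⌈−ln(1 − rB₀/P)/ln(1+r)⌉ = 39 payments (last $184.59); total interest = total paid − $6,950.00 = $2,734.59.
At $350.00/mo: 25 payments (last $256.27); total interest $1,706.27.
Payments saved = 39 − 25 = 14.

14 fewer payments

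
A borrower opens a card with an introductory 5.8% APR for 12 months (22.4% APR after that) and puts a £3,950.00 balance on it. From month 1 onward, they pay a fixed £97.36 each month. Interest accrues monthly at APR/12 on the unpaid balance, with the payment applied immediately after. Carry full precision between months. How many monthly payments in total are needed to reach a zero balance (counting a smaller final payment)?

Promo months 1–12 at r₀ = 5.8%/12 = 0.00483333; months 13+ at r₁ = 22.4%/12 = 0.0186667.
After month 12: iterate B ← B·(1+r₀) − £97.36 for 12 months → £2,985.41.
Then at r₁ with £97.36/mo: n₂ = −ln(1 − r₁·B/P)/ln(1+r₁) ≈ 45.93 → 46 more payments.

58 months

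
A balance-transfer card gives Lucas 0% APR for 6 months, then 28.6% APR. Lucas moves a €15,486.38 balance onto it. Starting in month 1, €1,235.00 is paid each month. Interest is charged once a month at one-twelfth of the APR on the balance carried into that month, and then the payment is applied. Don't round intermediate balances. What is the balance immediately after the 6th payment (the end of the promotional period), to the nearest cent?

€8,076.38

Promo months 1–6 at r₀ = 0%/12 = 0; months 7+ at r₁ = 28.6%/12 = 0.0238333.
After month 6 (no interest yet): B = €15,486.38 − 6·€1,235.00 = €8,076.38.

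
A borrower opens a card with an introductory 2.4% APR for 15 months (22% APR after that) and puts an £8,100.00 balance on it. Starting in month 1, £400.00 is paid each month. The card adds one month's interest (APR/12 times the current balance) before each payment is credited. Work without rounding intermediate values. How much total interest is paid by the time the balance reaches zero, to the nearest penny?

£309.62

Promo months 1–15 at r₀ = 2.4%/12 = 0.002; months 16+ at r₁ = 22%/12 = 0.0183333.
After month 15: iterate B ← B·(1+r₀) − £400.00 for 15 months → £2,261.70.
Then at r₁ with £400.00/mo: n₂ = −ln(1 − r₁·B/P)/ln(1+r₁) ≈ 6.02 → 7 more payments.
Total paid = 21·£400.00 + £9.62 = £8,409.62; interest = £8,409.62 − £8,100.00 = £309.62.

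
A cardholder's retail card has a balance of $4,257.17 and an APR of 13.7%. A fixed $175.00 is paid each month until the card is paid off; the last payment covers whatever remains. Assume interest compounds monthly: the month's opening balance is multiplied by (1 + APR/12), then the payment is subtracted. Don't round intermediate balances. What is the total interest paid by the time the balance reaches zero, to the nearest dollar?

$759

Monthly rate r = 13.7%/12 = 1.14167% = 0.0114167.
Payoff takes n = ⌈−ln(1 − rB₀/P)/ln(1+r)⌉ = ⌈28.661⌉ = 29 payments; the last is $115.84.
Total paid = 28·$175.00 + $115.84 = $5,015.84.
Total interest = total paid − principal = $5,015.84 − $4,257.17 = $758.67.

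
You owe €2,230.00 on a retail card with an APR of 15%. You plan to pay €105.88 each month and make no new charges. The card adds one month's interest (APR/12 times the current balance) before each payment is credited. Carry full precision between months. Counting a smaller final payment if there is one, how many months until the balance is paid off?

Monthly rate r = 15%/12 = 1.25% = 0.0125.
Recurrence: B ← B·(1+r) − €105.88.
Month 1: interest €27.88; balance after payment €2,151.99.
Month 2: interest €26.90; balance after payment €2,073.01.
Closed form: n = −ln(1 − rB₀/P)/ln(1+r) = −ln(0.73673)/ln(1.0125) ≈ 24.595, so the balance reaches zero during payment 25.

25 months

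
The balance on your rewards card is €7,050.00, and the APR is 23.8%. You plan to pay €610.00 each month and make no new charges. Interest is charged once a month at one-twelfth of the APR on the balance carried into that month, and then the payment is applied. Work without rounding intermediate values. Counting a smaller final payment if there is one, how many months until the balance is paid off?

Monthly rate r = 23.8%/12 = 1.98333% = 0.0198333.
Recurrence: B ← B·(1+r) − €610.00.
Month 1: interest €139.83; balance after payment €6,579.82.
Month 2: interest €130.50; balance after payment €6,100.32.
Closed form: n = −ln(1 − rB₀/P)/ln(1+r) = −ln(0.77078)/ln(1.01983) ≈ 13.257, so the balance reaches zero during payment 14.

14 payments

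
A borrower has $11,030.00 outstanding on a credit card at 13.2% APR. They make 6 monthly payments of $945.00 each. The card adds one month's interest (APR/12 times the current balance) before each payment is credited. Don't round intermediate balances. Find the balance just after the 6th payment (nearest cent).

Monthly rate r = 13.2%/12 = 1.1% = 0.011.
Each month: B ← B·(1+r) − $945.00.
Month 1: interest $121.33; balance after payment $10,206.33.
Month 2: interest $112.27; balance after payment $9,373.60.
Month 3: interest $103.11; balance after payment $8,531.71.
Month 4: interest $93.85; balance after payment $7,680.56.
Month 5: interest $84.49; balance after payment $6,820.04.
Month 6: interest $75.02; balance after payment $5,950.06.

$5,950.06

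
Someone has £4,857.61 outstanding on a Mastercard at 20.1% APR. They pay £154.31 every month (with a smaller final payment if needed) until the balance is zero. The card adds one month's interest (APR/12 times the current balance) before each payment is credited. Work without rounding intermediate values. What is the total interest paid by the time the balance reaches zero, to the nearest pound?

£2,103

Monthly rate r = 20.1%/12 = 1.675% = 0.01675.
Payoff takes n = ⌈−ln(1 − rB₀/P)/ln(1+r)⌉ = ⌈45.105⌉ = 46 payments; the last is £16.38.
Total paid = 45·£154.31 + £16.38 = £6,960.33.
Total interest = total paid − principal = £6,960.33 − £4,857.61 = £2,102.72.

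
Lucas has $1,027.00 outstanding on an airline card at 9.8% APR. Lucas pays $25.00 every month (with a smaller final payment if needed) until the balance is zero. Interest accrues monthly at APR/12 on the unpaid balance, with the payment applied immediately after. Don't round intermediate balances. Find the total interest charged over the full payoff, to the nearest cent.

Monthly rate r = 9.8%/12 = 0.816667% = 0.00816667.
Payoff takes n = ⌈−ln(1 − rB₀/P)/ln(1+r)⌉ = ⌈50.249⌉ = 51 payments; the last is $6.24.
Total paid = 50·$25.00 + $6.24 = $1,256.24.
Total interest = total paid − principal = $1,256.24 − $1,027.00 = $229.24.

$229.24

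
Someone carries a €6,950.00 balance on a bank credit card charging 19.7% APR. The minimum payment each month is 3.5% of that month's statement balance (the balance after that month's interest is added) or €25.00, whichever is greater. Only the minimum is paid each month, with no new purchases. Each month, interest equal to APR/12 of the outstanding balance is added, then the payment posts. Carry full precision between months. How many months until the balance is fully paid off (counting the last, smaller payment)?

157 months

Monthly rate r = 19.7%/12 = 1.64167% = 0.0164167.
While 3.5% of the post-interest balance exceeds €25.00, each month B ← (B·(1+r))·(1 − 0.035), i.e. B shrinks by the factor (1+r)·0.965 = 0.98084.
This holds for months 1–119. Entering month 120 the balance is €695.47; 3.5% of the post-interest balance is now below €25.00, so the flat €25.00 minimum applies from here.
From month 120 a fixed €25.00 at rate r clears €695.47 in 38 more payments. Total: 119 + 38 = 157 months.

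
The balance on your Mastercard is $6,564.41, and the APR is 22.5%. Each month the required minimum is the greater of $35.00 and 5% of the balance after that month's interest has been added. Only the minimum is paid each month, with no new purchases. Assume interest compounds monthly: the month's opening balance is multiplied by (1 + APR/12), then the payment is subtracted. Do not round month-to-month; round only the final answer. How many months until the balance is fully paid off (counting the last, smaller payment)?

94 months

Monthly rate r = 22.5%/12 = 1.875% = 0.01875.
While 5% of the post-interest balance exceeds $35.00, each month B ← (B·(1+r))·(1 − 0.05), i.e. B shrinks by the factor (1+r)·0.95 = 0.96781.
This holds for months 1–69. Entering month 70 the balance is $686.74; 5% of the post-interest balance is now below $35.00, so the flat $35.00 minimum applies from here.
From month 70 a fixed $35.00 at rate r clears $686.74 in 25 more payments. Total: 69 + 25 = 94 months.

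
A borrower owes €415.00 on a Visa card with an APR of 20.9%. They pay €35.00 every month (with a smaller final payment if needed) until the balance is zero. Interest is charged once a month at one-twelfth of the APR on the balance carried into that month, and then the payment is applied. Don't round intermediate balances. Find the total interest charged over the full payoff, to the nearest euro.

Monthly rate r = 20.9%/12 = 1.74167% = 0.0174167.
Payoff takes n = ⌈−ln(1 − rB₀/P)/ln(1+r)⌉ = ⌈13.397⌉ = 14 payments; the last is €13.96.
Total paid = 13·€35.00 + €13.96 = €468.96.
Total interest = total paid − principal = €468.96 − €415.00 = €53.96.

€54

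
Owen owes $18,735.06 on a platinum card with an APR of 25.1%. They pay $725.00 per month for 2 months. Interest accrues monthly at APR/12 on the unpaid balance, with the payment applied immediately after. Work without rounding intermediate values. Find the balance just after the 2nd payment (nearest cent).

$18,061.84

Monthly rate r = 25.1%/12 = 2.09167% = 0.0209167.
Each month: B ← B·(1+r) − $725.00.
Month 1: interest $391.88; balance after payment $18,401.94.
Month 2: interest $384.91; balance after payment $18,061.84.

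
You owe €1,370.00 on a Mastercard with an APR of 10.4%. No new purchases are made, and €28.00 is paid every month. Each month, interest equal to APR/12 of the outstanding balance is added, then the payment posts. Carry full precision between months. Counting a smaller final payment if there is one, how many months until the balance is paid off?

64 months

Monthly rate r = 10.4%/12 = 0.866667% = 0.00866667.
Recurrence: B ← B·(1+r) − €28.00.
Month 1: interest €11.87; balance after payment €1,353.87.
Month 2: interest €11.73; balance after payment €1,337.61.
Closed form: n = −ln(1 − rB₀/P)/ln(1+r) = −ln(0.57595)/ln(1.00867) ≈ 63.937, so the balance reaches zero during payment 64.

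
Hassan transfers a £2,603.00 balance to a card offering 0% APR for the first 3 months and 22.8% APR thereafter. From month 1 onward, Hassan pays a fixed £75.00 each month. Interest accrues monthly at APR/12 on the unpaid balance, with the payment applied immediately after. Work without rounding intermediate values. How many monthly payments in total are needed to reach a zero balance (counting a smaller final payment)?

Promo months 1–3 at r₀ = 0%/12 = 0; months 4+ at r₁ = 22.8%/12 = 0.019.
After month 3 (no interest yet): B = £2,603.00 − 3·£75.00 = £2,378.00.
Then at r₁ with £75.00/mo: n₂ = −ln(1 − r₁·B/P)/ln(1+r₁) ≈ 49.01 → 50 more payments.

53 months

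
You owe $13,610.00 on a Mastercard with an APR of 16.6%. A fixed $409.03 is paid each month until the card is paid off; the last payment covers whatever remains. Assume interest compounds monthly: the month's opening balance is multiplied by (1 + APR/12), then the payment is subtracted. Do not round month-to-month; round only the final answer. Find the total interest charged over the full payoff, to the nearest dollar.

$4,752

Monthly rate r = 16.6%/12 = 1.38333% = 0.0138333.
Payoff takes n = ⌈−ln(1 − rB₀/P)/ln(1+r)⌉ = ⌈44.890⌉ = 45 payments; the last is $364.24.
Total paid = 44·$409.03 + $364.24 = $18,361.56.
Total interest = total paid − principal = $18,361.56 − $13,610.00 = $4,751.56.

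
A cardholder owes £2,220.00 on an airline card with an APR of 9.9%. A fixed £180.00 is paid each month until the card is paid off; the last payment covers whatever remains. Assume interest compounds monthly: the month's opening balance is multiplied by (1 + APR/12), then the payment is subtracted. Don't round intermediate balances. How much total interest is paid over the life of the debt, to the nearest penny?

Monthly rate r = 9.9%/12 = 0.825% = 0.00825.
Payoff takes n = ⌈−ln(1 − rB₀/P)/ln(1+r)⌉ = ⌈13.060⌉ = 14 payments; the last is £10.93.
Total paid = 13·£180.00 + £10.93 = £2,350.93.
Total interest = total paid − principal = £2,350.93 − £2,220.00 = £130.93.

£130.93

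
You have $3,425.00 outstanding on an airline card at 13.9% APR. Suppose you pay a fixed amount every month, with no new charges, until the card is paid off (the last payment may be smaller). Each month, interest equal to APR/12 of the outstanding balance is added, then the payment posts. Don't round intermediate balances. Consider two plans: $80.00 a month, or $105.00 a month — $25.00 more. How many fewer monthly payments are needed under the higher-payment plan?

18 fewer payments

Monthly rate r = 13.9%/12 = 1.15833% = 0.0115833.
At $80.00/mo: n = ⌈−ln(1 − rB₀/P)/ln(1+r)⌉ = 60 payments (last $38.42); total interest = total paid − $3,425.00 = $1,333.42.
At $105.00/mo: 42 payments (last $21.67); total interest $901.67.
Payments saved = 60 − 42 = 18.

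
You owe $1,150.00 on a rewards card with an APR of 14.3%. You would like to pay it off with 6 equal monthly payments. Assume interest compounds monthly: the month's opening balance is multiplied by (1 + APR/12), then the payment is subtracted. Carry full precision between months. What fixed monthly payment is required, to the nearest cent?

Monthly rate r = 14.3%/12 = 1.19167% = 0.0119167.
Level-payment amortization: P = B₀·r / (1 − (1+r)^(−n)) = 1150.00·0.0119167 / (1 − 1.01192^(−6)).
Denominator 1 − (1+r)^(−6) = 0.0686101385.
P = 13.7042 / 0.0686101385 ≈ 199.74.

$199.74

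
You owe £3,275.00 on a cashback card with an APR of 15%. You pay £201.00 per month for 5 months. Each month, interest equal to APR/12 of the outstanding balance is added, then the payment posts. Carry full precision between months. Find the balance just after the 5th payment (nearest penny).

Monthly rate r = 15%/12 = 1.25% = 0.0125.
Each month: B ← B·(1+r) − £201.00.
Month 1: interest £40.94; balance after payment £3,114.94.
Month 2: interest £38.94; balance after payment £2,952.87.
Month 3: interest £36.91; balance after payment £2,788.79.
Month 4: interest £34.86; balance after payment £2,622.64.
Month 5: interest £32.78; balance after payment £2,454.43.

£2,454.43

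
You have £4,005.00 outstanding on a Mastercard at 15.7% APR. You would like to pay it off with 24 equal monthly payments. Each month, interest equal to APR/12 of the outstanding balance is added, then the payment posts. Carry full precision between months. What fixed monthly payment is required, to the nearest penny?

Monthly rate r = 15.7%/12 = 1.30833% = 0.0130833.
Level-payment amortization: P = B₀·r / (1 − (1+r)^(−n)) = 4005.00·0.0130833 / (1 − 1.01308^(−24)).
Denominator 1 − (1+r)^(−24) = 0.26799187.
P = 52.3987 / 0.26799187 ≈ 195.52.

£195.52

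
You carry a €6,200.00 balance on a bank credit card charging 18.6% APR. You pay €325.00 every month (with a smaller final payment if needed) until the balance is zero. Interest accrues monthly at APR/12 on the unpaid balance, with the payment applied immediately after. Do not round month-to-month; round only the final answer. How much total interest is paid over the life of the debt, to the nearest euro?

Monthly rate r = 18.6%/12 = 1.55% = 0.0155.
Payoff takes n = ⌈−ln(1 − rB₀/P)/ln(1+r)⌉ = ⌈22.790⌉ = 23 payments; the last is €257.26.
Total paid = 22·€325.00 + €257.26 = €7,407.26.
Total interest = total paid − principal = €7,407.26 − €6,200.00 = €1,207.26.

€1,207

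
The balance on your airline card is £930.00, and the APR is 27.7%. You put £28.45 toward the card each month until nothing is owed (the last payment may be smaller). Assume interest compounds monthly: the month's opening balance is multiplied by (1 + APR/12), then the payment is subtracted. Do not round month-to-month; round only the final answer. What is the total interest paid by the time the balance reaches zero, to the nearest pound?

£821

Monthly rate r = 27.7%/12 = 2.30833% = 0.0230833.
Payoff takes n = ⌈−ln(1 − rB₀/P)/ln(1+r)⌉ = ⌈61.555⌉ = 62 payments; the last is £15.87.
Total paid = 61·£28.45 + £15.87 = £1,751.32.
Total interest = total paid − principal = £1,751.32 − £930.00 = £821.32.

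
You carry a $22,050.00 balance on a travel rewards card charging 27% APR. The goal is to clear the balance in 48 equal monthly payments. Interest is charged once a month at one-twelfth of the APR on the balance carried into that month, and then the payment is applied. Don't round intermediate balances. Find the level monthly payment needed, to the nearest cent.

Monthly rate r = 27%/12 = 2.25% = 0.0225.
Level-payment amortization: P = B₀·r / (1 − (1+r)^(−n)) = 22050.00·0.0225 / (1 − 1.0225^(−48)).
Denominator 1 − (1+r)^(−48) = 0.656314825.
P = 496.125 / 0.656314825 ≈ 755.93.

$755.93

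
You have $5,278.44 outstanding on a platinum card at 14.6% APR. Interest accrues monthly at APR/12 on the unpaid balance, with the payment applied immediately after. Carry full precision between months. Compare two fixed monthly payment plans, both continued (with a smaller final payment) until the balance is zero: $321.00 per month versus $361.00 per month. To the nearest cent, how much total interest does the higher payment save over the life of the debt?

$77.78

Monthly rate r = 14.6%/12 = 1.21667% = 0.0121667.
At $321.00/mo: n = ⌈−ln(1 − rB₀/P)/ln(1+r)⌉ = 19 payments (last $147.72); total interest = total paid − $5,278.44 = $647.28.
At $361.00/mo: 17 payments (last $71.94); total interest $569.50.
Interest saved = $647.28 − $569.50 = $77.78.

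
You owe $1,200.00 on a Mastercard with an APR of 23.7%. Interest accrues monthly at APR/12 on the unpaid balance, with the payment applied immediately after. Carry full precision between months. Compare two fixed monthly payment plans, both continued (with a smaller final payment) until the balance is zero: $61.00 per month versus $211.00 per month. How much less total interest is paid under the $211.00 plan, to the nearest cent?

Monthly rate r = 23.7%/12 = 1.975% = 0.01975.
At $61.00/mo: n = ⌈−ln(1 − rB₀/P)/ln(1+r)⌉ = 26 payments (last $9.26); total interest = total paid − $1,200.00 = $334.26.
At $211.00/mo: 7 payments (last $19.61); total interest $85.61.
Interest saved = $334.26 − $85.61 = $248.65.

$248.65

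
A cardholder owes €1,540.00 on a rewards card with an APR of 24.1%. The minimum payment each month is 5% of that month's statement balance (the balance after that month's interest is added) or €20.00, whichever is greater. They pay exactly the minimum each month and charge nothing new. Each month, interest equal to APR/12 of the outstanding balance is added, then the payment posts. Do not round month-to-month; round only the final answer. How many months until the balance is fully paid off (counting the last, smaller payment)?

Monthly rate r = 24.1%/12 = 2.00833% = 0.0200833.
While 5% of the post-interest balance exceeds €20.00, each month B ← (B·(1+r))·(1 − 0.05), i.e. B shrinks by the factor (1+r)·0.95 = 0.96908.
This holds for months 1–44. Entering month 45 the balance is €386.66; 5% of the post-interest balance is now below €20.00, so the flat €20.00 minimum applies from here.
From month 45 a fixed €20.00 at rate r clears €386.66 in 25 more payments. Total: 44 + 25 = 69 months.

69 months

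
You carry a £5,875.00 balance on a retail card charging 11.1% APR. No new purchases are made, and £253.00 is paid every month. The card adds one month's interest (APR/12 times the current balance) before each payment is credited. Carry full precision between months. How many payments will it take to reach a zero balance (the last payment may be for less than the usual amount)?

Monthly rate r = 11.1%/12 = 0.925% = 0.00925.
Recurrence: B ← B·(1+r) − £253.00.
Month 1: interest £54.34; balance after payment £5,676.34.
Month 2: interest £52.51; balance after payment £5,475.85.
Closed form: n = −ln(1 − rB₀/P)/ln(1+r) = −ln(0.7852)/ln(1.00925) ≈ 26.263, so the balance reaches zero during payment 27.

27 months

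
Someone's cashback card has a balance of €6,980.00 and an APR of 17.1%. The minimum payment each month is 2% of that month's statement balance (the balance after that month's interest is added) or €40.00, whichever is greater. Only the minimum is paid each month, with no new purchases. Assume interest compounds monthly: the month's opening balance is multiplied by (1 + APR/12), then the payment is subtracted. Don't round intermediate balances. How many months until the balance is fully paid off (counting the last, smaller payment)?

Monthly rate r = 17.1%/12 = 1.425% = 0.01425.
While 2% of the post-interest balance exceeds €40.00, each month B ← (B·(1+r))·(1 − 0.02), i.e. B shrinks by the factor (1+r)·0.98 = 0.99397.
This holds for months 1–209. Entering month 210 the balance is €1,969.76; 2% of the post-interest balance is now below €40.00, so the flat €40.00 minimum applies from here.
From month 210 a fixed €40.00 at rate r clears €1,969.76 in 86 more payments. Total: 209 + 86 = 295 months.

295 months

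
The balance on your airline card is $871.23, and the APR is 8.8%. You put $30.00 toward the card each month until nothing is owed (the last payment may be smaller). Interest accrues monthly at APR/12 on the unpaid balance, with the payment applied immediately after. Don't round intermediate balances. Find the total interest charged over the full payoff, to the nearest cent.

$112.09

Monthly rate r = 8.8%/12 = 0.733333% = 0.00733333.
Payoff takes n = ⌈−ln(1 − rB₀/P)/ln(1+r)⌉ = ⌈32.777⌉ = 33 payments; the last is $23.32.
Total paid = 32·$30.00 + $23.32 = $983.32.
Total interest = total paid − principal = $983.32 − $871.23 = $112.09.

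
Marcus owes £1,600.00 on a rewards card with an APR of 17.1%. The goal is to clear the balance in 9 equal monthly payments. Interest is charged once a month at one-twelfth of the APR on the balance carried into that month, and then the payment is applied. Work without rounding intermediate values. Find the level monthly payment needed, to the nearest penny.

£190.68

Monthly rate r = 17.1%/12 = 1.425% = 0.01425.
Level-payment amortization: P = B₀·r / (1 − (1+r)^(−n)) = 1600.00·0.01425 / (1 − 1.01425^(−9)).
Denominator 1 − (1+r)^(−9) = 0.119569959.
P = 22.8 / 0.119569959 ≈ 190.68.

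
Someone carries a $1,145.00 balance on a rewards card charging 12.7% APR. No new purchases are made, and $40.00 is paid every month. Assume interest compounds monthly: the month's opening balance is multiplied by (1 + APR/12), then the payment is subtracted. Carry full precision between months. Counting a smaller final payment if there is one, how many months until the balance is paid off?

Monthly rate r = 12.7%/12 = 1.05833% = 0.0105833.
Recurrence: B ← B·(1+r) − $40.00.
Month 1: interest $12.12; balance after payment $1,117.12.
Month 2: interest $11.82; balance after payment $1,088.94.
Closed form: n = −ln(1 − rB₀/P)/ln(1+r) = −ln(0.69705)/ln(1.01058) ≈ 34.280, so the balance reaches zero during payment 35.

35 months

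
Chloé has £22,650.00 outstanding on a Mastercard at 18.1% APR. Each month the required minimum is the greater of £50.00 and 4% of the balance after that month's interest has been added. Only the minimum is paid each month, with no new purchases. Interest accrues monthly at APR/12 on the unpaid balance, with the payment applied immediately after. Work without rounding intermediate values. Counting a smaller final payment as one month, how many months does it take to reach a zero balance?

144 months

Monthly rate r = 18.1%/12 = 1.50833% = 0.0150833.
While 4% of the post-interest balance exceeds £50.00, each month B ← (B·(1+r))·(1 − 0.04), i.e. B shrinks by the factor (1+r)·0.96 = 0.97448.
This holds for months 1–113. Entering month 114 the balance is £1,220.14; 4% of the post-interest balance is now below £50.00, so the flat £50.00 minimum applies from here.
From month 114 a fixed £50.00 at rate r clears £1,220.14 in 31 more payments. Total: 113 + 31 = 144 months.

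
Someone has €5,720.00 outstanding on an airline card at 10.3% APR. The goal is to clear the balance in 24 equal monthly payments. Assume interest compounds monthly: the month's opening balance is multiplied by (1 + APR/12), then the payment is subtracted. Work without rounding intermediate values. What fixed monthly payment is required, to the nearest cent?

€264.74

Monthly rate r = 10.3%/12 = 0.858333% = 0.00858333.
Level-payment amortization: P = B₀·r / (1 − (1+r)^(−n)) = 5720.00·0.00858333 / (1 − 1.00858^(−24)).
Denominator 1 − (1+r)^(−24) = 0.185451204.
P = 49.0967 / 0.185451204 ≈ 264.74.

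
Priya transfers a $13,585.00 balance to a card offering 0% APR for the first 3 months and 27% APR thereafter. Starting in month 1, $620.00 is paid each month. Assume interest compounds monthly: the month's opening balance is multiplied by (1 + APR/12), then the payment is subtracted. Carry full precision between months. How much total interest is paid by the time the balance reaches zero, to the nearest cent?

$3,719.75

Promo months 1–3 at r₀ = 0%/12 = 0; months 4+ at r₁ = 27%/12 = 0.0225.
After month 3 (no interest yet): B = $13,585.00 − 3·$620.00 = $11,725.00.
Then at r₁ with $620.00/mo: n₂ = −ln(1 − r₁·B/P)/ln(1+r₁) ≈ 24.91 → 25 more payments.
Total paid = 27·$620.00 + $564.75 = $17,304.75; interest = $17,304.75 − $13,585.00 = $3,719.75.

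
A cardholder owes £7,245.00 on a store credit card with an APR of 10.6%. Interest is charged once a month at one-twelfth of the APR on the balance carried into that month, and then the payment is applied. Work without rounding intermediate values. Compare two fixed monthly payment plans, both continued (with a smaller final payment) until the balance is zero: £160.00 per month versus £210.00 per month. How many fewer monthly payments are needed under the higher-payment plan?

17 fewer payments

Monthly rate r = 10.6%/12 = 0.883333% = 0.00883333.
At £160.00/mo: n = ⌈−ln(1 − rB₀/P)/ln(1+r)⌉ = 59 payments (last £13.08); total interest = total paid − £7,245.00 = £2,048.08.
At £210.00/mo: 42 payments (last £69.63); total interest £1,434.63.
Payments saved = 59 − 42 = 17.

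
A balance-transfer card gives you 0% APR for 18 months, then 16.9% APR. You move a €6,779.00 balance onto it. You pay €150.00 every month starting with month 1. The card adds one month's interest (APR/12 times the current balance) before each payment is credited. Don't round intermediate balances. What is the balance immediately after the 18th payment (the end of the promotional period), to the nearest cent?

Promo months 1–18 at r₀ = 0%/12 = 0; months 19+ at r₁ = 16.9%/12 = 0.0140833.
After month 18 (no interest yet): B = €6,779.00 − 18·€150.00 = €4,079.00.

€4,079.00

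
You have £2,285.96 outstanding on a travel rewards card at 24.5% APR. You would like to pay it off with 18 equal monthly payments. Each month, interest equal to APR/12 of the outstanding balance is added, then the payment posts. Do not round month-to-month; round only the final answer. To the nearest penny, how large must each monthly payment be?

£153.04

Monthly rate r = 24.5%/12 = 2.04167% = 0.0204167.
Level-payment amortization: P = B₀·r / (1 − (1+r)^(−n)) = 2285.96·0.0204167 / (1 − 1.02042^(−18)).
Denominator 1 − (1+r)^(−18) = 0.304968931.
P = 46.6717 / 0.304968931 ≈ 153.04.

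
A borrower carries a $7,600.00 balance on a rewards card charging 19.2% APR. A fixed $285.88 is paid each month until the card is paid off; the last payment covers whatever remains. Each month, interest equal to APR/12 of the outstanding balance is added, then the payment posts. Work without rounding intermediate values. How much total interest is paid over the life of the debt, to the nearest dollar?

Monthly rate r = 19.2%/12 = 1.6% = 0.016.
Payoff takes n = ⌈−ln(1 − rB₀/P)/ln(1+r)⌉ = ⌈34.901⌉ = 35 payments; the last is $257.85.
Total paid = 34·$285.88 + $257.85 = $9,977.77.
Total interest = total paid − principal = $9,977.77 − $7,600.00 = $2,377.77.

$2,378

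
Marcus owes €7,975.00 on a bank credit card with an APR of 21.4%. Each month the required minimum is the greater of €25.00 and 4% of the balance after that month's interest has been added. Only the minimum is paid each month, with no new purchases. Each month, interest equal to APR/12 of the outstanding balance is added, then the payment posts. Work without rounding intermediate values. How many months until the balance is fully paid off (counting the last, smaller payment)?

144 months

Monthly rate r = 21.4%/12 = 1.78333% = 0.0178333.
While 4% of the post-interest balance exceeds €25.00, each month B ← (B·(1+r))·(1 − 0.04), i.e. B shrinks by the factor (1+r)·0.96 = 0.97712.
This holds for months 1–111. Entering month 112 the balance is €610.87; 4% of the post-interest balance is now below €25.00, so the flat €25.00 minimum applies from here.
From month 112 a fixed €25.00 at rate r clears €610.87 in 33 more payments. Total: 111 + 33 = 144 months.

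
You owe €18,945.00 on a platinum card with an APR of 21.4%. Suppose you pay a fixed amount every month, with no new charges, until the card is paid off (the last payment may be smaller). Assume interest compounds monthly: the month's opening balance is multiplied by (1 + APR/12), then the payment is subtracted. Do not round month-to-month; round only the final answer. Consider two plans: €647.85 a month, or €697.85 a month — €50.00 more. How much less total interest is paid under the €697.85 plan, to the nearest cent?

Monthly rate r = 21.4%/12 = 1.78333% = 0.0178333.
At €647.85/mo: n = ⌈−ln(1 − rB₀/P)/ln(1+r)⌉ = 42 payments (last €454.62); total interest = total paid − €18,945.00 = €8,071.47.
At €697.85/mo: 38 payments (last €312.95); total interest €7,188.40.
Interest saved = €8,071.47 − €7,188.40 = €883.07.

€883.07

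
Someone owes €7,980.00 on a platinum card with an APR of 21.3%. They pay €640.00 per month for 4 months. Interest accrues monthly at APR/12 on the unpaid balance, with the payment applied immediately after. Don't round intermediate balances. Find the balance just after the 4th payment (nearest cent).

€5,932.87

Monthly rate r = 21.3%/12 = 1.775% = 0.01775.
Each month: B ← B·(1+r) − €640.00.
Month 1: interest €141.65; balance after payment €7,481.65.
Month 2: interest €132.80; balance after payment €6,974.44.
Month 3: interest €123.80; balance after payment €6,458.24.
Month 4: interest €114.63; balance after payment €5,932.87.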